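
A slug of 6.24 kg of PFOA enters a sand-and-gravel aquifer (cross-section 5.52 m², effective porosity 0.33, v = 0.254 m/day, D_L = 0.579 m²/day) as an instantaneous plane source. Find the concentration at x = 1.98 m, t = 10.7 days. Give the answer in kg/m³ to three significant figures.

0.380 kg/m³

For an instantaneous plane source, C(x,t) = M/(n_e·A·√(4πDt)) · exp(−(x−vt)²/(4Dt)), with n_e·A the pore (flow) area.
Plume center vt = 0.254 × 10.7 = 2.7178 m, so the well at 1.98 m is 0.7378 m upgradient of the peak.
√(4πDt) = 8.823 m, giving peak height M/(n_e·A·√(4πDt)) = 6.24/(0.33 × 5.52 × 8.823) = 0.3883 kg/m³.
(x−vt)²/(4Dt) = (-0.7378)²/(4 × 0.579 × 10.7) = 0.02197; exp(−0.02197) = 0.9783.
C = 0.3883 × 0.9783 = 0.380 kg/m³.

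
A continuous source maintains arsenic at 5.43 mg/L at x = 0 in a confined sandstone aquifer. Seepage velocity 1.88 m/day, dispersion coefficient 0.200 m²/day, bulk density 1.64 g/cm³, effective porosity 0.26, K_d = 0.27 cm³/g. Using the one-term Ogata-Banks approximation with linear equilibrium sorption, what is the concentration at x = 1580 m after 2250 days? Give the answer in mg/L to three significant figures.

1.11 mg/L

Retardation factor R = 1 + ρ_b·K_d/n = 1 + 1.64 × 0.27/0.26 = 2.703.
Sorption retards both mechanisms: v_R = v/R = 0.6955 m/day, D_R = D/R = 0.07399 m²/day.
v_R·t = 0.6955 × 2250 = 1564.875 m; 2√(D_R t) = 25.81 m; argument = (1580 − 1564.875)/25.81 = 0.5860.
C = C₀ × ½·erfc(0.5860) = 5.43 × 0.2036 = 1.11 mg/L.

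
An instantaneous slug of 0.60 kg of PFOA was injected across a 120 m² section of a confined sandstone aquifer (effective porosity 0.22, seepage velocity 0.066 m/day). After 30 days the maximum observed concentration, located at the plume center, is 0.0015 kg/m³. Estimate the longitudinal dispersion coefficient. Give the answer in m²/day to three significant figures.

At the plume center C_max = M/(n_e·A·√(4πDt)), so D = M²/(4πt·(n_e·A·C_max)²).
n_e·A·C_max = 0.22 × 120 × 0.0015 = 0.03960 kg/m.
D = 0.60²/(4π × 30 × 0.03960²) = 0.609 m²/day.

0.609 m²/day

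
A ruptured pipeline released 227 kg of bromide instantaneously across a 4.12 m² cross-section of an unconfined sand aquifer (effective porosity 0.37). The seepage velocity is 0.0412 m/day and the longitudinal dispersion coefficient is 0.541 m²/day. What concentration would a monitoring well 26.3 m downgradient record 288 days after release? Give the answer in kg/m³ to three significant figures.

2.41 kg/m³

For an instantaneous plane source, C(x,t) = M/(n_e·A·√(4πDt)) · exp(−(x−vt)²/(4Dt)), with n_e·A the pore (flow) area.
Plume center vt = 0.0412 × 288 = 11.8656 m, so the well at 26.3 m is 14.4344 m downgradient of the peak.
√(4πDt) = 44.25 m, giving peak height M/(n_e·A·√(4πDt)) = 227/(0.37 × 4.12 × 44.25) = 3.365 kg/m³.
(x−vt)²/(4Dt) = (14.4344)²/(4 × 0.541 × 288) = 0.3343; exp(−0.3343) = 0.7158.
C = 3.365 × 0.7158 = 2.41 kg/m³.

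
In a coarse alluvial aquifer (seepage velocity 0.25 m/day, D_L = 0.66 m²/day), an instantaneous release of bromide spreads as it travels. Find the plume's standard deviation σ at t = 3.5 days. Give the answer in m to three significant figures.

2.15 m

Dispersive spreading gives a Gaussian with σ² = 2Dt; advection only shifts the center.
σ = √(2 × 0.66 × 3.5) = 2.15 m.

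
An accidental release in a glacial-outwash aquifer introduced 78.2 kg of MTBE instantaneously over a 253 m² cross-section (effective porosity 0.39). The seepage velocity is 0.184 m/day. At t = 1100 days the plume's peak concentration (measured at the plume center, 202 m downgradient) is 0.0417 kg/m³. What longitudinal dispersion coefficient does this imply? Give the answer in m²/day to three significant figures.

0.0261 m²/day

At the plume center C_max = M/(n_e·A·√(4πDt)), so D = M²/(4πt·(n_e·A·C_max)²).
n_e·A·C_max = 0.39 × 253 × 0.0417 = 4.115 kg/m.
D = 78.2²/(4π × 1100 × 4.115²) = 0.0261 m²/day.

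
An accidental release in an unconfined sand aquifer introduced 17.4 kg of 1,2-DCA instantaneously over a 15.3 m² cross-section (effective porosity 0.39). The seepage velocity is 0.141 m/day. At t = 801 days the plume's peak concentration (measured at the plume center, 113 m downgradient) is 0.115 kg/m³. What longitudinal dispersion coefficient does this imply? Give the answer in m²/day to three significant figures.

At the plume center C_max = M/(n_e·A·√(4πDt)), so D = M²/(4πt·(n_e·A·C_max)²).
n_e·A·C_max = 0.39 × 15.3 × 0.115 = 0.6862 kg/m.
D = 17.4²/(4π × 801 × 0.6862²) = 0.0639 m²/day.

0.0639 m²/day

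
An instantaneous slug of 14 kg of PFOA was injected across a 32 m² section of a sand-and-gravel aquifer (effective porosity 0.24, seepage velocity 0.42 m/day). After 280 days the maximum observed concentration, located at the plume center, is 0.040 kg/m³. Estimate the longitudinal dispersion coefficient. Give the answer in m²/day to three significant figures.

At the plume center C_max = M/(n_e·A·√(4πDt)), so D = M²/(4πt·(n_e·A·C_max)²).
n_e·A·C_max = 0.24 × 32 × 0.040 = 0.3072 kg/m.
D = 14²/(4π × 280 × 0.3072²) = 0.590 m²/day.

0.590 m²/day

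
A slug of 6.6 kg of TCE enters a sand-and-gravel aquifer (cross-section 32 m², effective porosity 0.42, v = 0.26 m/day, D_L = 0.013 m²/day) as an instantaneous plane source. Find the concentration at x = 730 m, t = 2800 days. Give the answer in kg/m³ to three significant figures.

0.0223 kg/m³

For an instantaneous plane source, C(x,t) = M/(n_e·A·√(4πDt)) · exp(−(x−vt)²/(4Dt)), with n_e·A the pore (flow) area.
Plume center vt = 0.26 × 2800 = 728 m, so the well at 730 m is 2 m downgradient of the peak.
√(4πDt) = 21.39 m, giving peak height M/(n_e·A·√(4πDt)) = 6.6/(0.42 × 32 × 21.39) = 0.02296 kg/m³.
(x−vt)²/(4Dt) = (2)²/(4 × 0.013 × 2800) = 0.02747; exp(−0.02747) = 0.9729.
C = 0.02296 × 0.9729 = 0.0223 kg/m³.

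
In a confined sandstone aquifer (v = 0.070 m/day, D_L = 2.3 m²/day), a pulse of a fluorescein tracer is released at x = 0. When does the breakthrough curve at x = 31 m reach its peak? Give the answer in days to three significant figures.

For the 1D instantaneous-source solution, setting ∂C/∂t = 0 at fixed x gives v²t² + 2Dt − x² = 0, so t = (√(D² + v²x²) − D)/v².
√(D² + v²x²) = √(2.3² + 0.070² × 31²) = 3.162; v² = 0.0049.
t = (3.162 − 2.3)/0.0049 = 176 days (vs. the pure-advection estimate x/v = 443 d).

176 days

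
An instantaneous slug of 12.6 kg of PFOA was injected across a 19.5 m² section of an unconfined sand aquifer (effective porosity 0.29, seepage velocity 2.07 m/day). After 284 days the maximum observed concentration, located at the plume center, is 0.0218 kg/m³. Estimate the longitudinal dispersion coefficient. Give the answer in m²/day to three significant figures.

At the plume center C_max = M/(n_e·A·√(4πDt)), so D = M²/(4πt·(n_e·A·C_max)²).
n_e·A·C_max = 0.29 × 19.5 × 0.0218 = 0.1233 kg/m.
D = 12.6²/(4π × 284 × 0.1233²) = 2.93 m²/day.

2.93 m²/day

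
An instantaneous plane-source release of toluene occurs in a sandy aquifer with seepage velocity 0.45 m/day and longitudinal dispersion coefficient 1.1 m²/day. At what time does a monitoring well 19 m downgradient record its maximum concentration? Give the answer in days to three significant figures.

For the 1D instantaneous-source solution, setting ∂C/∂t = 0 at fixed x gives v²t² + 2Dt − x² = 0, so t = (√(D² + v²x²) − D)/v².
√(D² + v²x²) = √(1.1² + 0.45² × 19²) = 8.620; v² = 0.2025.
t = (8.620 − 1.1)/0.2025 = 37.1 days (vs. the pure-advection estimate x/v = 42.2 d).

37.1 days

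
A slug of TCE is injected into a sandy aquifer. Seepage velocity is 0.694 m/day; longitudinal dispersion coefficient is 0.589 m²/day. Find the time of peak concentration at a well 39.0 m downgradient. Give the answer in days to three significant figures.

For the 1D instantaneous-source solution, setting ∂C/∂t = 0 at fixed x gives v²t² + 2Dt − x² = 0, so t = (√(D² + v²x²) − D)/v².
√(D² + v²x²) = √(0.589² + 0.694² × 39.0²) = 27.07; v² = 0.481636.
t = (27.07 − 0.589)/0.481636 = 55.0 days (vs. the pure-advection estimate x/v = 56.2 d).

55.0 days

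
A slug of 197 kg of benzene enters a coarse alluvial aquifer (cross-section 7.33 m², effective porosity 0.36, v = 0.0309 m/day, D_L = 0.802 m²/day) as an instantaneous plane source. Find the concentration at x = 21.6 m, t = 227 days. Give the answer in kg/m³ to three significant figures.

1.17 kg/m³

For an instantaneous plane source, C(x,t) = M/(n_e·A·√(4πDt)) · exp(−(x−vt)²/(4Dt)), with n_e·A the pore (flow) area.
Plume center vt = 0.0309 × 227 = 7.0143 m, so the well at 21.6 m is 14.5857 m downgradient of the peak.
√(4πDt) = 47.83 m, giving peak height M/(n_e·A·√(4πDt)) = 197/(0.36 × 7.33 × 47.83) = 1.561 kg/m³.
(x−vt)²/(4Dt) = (14.5857)²/(4 × 0.802 × 227) = 0.2921; exp(−0.2921) = 0.7467.
C = 1.561 × 0.7467 = 1.17 kg/m³.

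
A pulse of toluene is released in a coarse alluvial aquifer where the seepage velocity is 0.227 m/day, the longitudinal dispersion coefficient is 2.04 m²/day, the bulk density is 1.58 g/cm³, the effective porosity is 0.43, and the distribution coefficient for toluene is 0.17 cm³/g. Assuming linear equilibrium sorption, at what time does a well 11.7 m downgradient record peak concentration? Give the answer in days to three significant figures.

Retardation factor R = 1 + ρ_b·K_d/n = 1 + 1.58 × 0.17/0.43 = 1.625.
Sorption retards both mechanisms: v_R = v/R = 0.1397 m/day, D_R = D/R = 1.255 m²/day.
Peak time from v_R²t² + 2D_R t − x² = 0: t = (√(D_R² + v_R²x²) − D_R)/v_R².
√(D_R² + v_R²x²) = √(1.255² + 0.1397² × 11.7²) = 2.061; v_R² = 0.01952.
t = (2.061 − 1.255)/0.01952 = 41.3 days.

41.3 days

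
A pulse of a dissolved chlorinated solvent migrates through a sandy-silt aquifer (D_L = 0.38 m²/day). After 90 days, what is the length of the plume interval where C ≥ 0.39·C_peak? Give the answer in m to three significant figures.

22.7 m

The plume is Gaussian with σ = √(2Dt) = √(2 × 0.38 × 90) = 8.270 m.
C/C_peak = exp(−Δx²/(2σ²)) = 0.39 ⇒ Δx = σ·√(−2 ln 0.39) = 8.270 × 1.372 = 11.35 m.
Width = 2Δx = 22.7 m.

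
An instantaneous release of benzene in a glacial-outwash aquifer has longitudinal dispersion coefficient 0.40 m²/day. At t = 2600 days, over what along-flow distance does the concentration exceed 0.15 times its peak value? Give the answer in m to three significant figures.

The plume is Gaussian with σ = √(2Dt) = √(2 × 0.40 × 2600) = 45.61 m.
C/C_peak = exp(−Δx²/(2σ²)) = 0.15 ⇒ Δx = σ·√(−2 ln 0.15) = 45.61 × 1.948 = 88.85 m.
Width = 2Δx = 178 m.

178 m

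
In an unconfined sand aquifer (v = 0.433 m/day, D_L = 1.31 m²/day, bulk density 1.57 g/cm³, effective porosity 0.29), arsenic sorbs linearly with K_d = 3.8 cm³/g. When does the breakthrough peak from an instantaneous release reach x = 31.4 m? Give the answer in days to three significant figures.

Retardation factor R = 1 + ρ_b·K_d/n = 1 + 1.57 × 3.8/0.29 = 21.57.
Sorption retards both mechanisms: v_R = v/R = 0.02007 m/day, D_R = D/R = 0.06073 m²/day.
Peak time from v_R²t² + 2D_R t − x² = 0: t = (√(D_R² + v_R²x²) − D_R)/v_R².
√(D_R² + v_R²x²) = √(0.06073² + 0.02007² × 31.4²) = 0.6331; v_R² = 0.0004028.
t = (0.6331 − 0.06073)/0.0004028 = 1420 days.

1420 days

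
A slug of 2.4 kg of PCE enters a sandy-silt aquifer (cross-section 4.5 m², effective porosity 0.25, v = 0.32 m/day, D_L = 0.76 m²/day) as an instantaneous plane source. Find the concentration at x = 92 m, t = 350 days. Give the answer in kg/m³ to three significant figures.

For an instantaneous plane source, C(x,t) = M/(n_e·A·√(4πDt)) · exp(−(x−vt)²/(4Dt)), with n_e·A the pore (flow) area.
Plume center vt = 0.32 × 350 = 112 m, so the well at 92 m is 20 m upgradient of the peak.
√(4πDt) = 57.82 m, giving peak height M/(n_e·A·√(4πDt)) = 2.4/(0.25 × 4.5 × 57.82) = 0.03690 kg/m³.
(x−vt)²/(4Dt) = (-20)²/(4 × 0.76 × 350) = 0.3759; exp(−0.3759) = 0.6867.
C = 0.03690 × 0.6867 = 0.0253 kg/m³.

0.0253 kg/m³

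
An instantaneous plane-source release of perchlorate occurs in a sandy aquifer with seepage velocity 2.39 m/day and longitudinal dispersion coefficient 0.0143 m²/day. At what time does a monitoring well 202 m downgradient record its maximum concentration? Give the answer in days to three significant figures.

For the 1D instantaneous-source solution, setting ∂C/∂t = 0 at fixed x gives v²t² + 2Dt − x² = 0, so t = (√(D² + v²x²) − D)/v².
√(D² + v²x²) = √(0.0143² + 2.39² × 202²) = 482.8; v² = 5.7121.
t = (482.8 − 0.0143)/5.7121 = 84.5 days (vs. the pure-advection estimate x/v = 84.5 d).

84.5 days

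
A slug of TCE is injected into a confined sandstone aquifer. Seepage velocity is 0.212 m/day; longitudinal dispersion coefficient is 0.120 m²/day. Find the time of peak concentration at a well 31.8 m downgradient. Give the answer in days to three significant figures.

For the 1D instantaneous-source solution, setting ∂C/∂t = 0 at fixed x gives v²t² + 2Dt − x² = 0, so t = (√(D² + v²x²) − D)/v².
√(D² + v²x²) = √(0.120² + 0.212² × 31.8²) = 6.743; v² = 0.044944.
t = (6.743 − 0.120)/0.044944 = 147 days (vs. the pure-advection estimate x/v = 150 d).

147 days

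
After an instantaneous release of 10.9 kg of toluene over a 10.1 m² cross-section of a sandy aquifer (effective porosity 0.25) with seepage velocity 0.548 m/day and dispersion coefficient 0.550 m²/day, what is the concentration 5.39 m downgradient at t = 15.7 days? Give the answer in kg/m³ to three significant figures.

For an instantaneous plane source, C(x,t) = M/(n_e·A·√(4πDt)) · exp(−(x−vt)²/(4Dt)), with n_e·A the pore (flow) area.
Plume center vt = 0.548 × 15.7 = 8.6036 m, so the well at 5.39 m is 3.2136 m upgradient of the peak.
√(4πDt) = 10.42 m, giving peak height M/(n_e·A·√(4πDt)) = 10.9/(0.25 × 10.1 × 10.42) = 0.4143 kg/m³.
(x−vt)²/(4Dt) = (-3.2136)²/(4 × 0.550 × 15.7) = 0.2990; exp(−0.2990) = 0.7416.
C = 0.4143 × 0.7416 = 0.307 kg/m³.

0.307 kg/m³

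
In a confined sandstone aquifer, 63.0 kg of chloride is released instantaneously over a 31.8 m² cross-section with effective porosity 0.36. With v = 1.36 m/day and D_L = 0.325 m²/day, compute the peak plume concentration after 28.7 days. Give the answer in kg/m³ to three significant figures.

The peak of an instantaneous 1D plume sits at x = vt; there the Gaussian factor is 1 and C_max = M/(n_e·A·√(4πDt)), where n_e·A is the pore area the mass is dissolved in.
√(4πDt) = √(4π × 0.325 × 28.7) = 10.83 m, so C_max = 63.0/(0.36 × 31.8 × 10.83) = 0.508 kg/m³.

0.508 kg/m³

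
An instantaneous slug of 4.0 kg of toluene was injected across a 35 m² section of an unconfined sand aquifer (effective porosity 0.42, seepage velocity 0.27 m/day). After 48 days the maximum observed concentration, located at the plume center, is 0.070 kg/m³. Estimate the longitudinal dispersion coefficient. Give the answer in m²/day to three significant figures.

At the plume center C_max = M/(n_e·A·√(4πDt)), so D = M²/(4πt·(n_e·A·C_max)²).
n_e·A·C_max = 0.42 × 35 × 0.070 = 1.029 kg/m.
D = 4.0²/(4π × 48 × 1.029²) = 0.0251 m²/day.

0.0251 m²/day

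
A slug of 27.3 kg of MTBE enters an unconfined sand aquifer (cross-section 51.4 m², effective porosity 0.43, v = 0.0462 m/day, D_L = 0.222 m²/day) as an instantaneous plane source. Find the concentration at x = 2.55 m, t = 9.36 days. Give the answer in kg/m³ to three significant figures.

For an instantaneous plane source, C(x,t) = M/(n_e·A·√(4πDt)) · exp(−(x−vt)²/(4Dt)), with n_e·A the pore (flow) area.
Plume center vt = 0.0462 × 9.36 = 0.432432 m, so the well at 2.55 m is 2.117568 m downgradient of the peak.
√(4πDt) = 5.110 m, giving peak height M/(n_e·A·√(4πDt)) = 27.3/(0.43 × 51.4 × 5.110) = 0.2417 kg/m³.
(x−vt)²/(4Dt) = (2.117568)²/(4 × 0.222 × 9.36) = 0.5395; exp(−0.5395) = 0.5830.
C = 0.2417 × 0.5830 = 0.141 kg/m³.

0.141 kg/m³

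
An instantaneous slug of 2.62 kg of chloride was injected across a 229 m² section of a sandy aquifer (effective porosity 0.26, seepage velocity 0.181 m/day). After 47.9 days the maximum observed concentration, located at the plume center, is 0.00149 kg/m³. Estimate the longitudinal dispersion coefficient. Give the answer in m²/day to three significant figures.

At the plume center C_max = M/(n_e·A·√(4πDt)), so D = M²/(4πt·(n_e·A·C_max)²).
n_e·A·C_max = 0.26 × 229 × 0.00149 = 0.08871 kg/m.
D = 2.62²/(4π × 47.9 × 0.08871²) = 1.45 m²/day.

1.45 m²/day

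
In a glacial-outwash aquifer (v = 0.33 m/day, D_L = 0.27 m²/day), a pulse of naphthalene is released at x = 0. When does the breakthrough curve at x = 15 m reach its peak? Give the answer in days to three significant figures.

43.0 days

For the 1D instantaneous-source solution, setting ∂C/∂t = 0 at fixed x gives v²t² + 2Dt − x² = 0, so t = (√(D² + v²x²) − D)/v².
√(D² + v²x²) = √(0.27² + 0.33² × 15²) = 4.957; v² = 0.1089.
t = (4.957 − 0.27)/0.1089 = 43.0 days (vs. the pure-advection estimate x/v = 45.5 d).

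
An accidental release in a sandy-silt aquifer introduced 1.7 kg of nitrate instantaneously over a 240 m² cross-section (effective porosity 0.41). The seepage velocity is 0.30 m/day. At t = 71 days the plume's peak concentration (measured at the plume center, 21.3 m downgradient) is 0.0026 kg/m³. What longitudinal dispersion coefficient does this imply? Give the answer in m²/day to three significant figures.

At the plume center C_max = M/(n_e·A·√(4πDt)), so D = M²/(4πt·(n_e·A·C_max)²).
n_e·A·C_max = 0.41 × 240 × 0.0026 = 0.2558 kg/m.
D = 1.7²/(4π × 71 × 0.2558²) = 0.0495 m²/day.

0.0495 m²/day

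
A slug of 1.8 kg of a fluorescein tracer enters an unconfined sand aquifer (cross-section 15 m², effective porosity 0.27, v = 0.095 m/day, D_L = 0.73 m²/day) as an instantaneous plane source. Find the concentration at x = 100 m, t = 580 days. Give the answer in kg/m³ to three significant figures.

For an instantaneous plane source, C(x,t) = M/(n_e·A·√(4πDt)) · exp(−(x−vt)²/(4Dt)), with n_e·A the pore (flow) area.
Plume center vt = 0.095 × 580 = 55.1 m, so the well at 100 m is 44.9 m downgradient of the peak.
√(4πDt) = 72.94 m, giving peak height M/(n_e·A·√(4πDt)) = 1.8/(0.27 × 15 × 72.94) = 0.006093 kg/m³.
(x−vt)²/(4Dt) = (44.9)²/(4 × 0.73 × 580) = 1.190; exp(−1.190) = 0.3042.
C = 0.006093 × 0.3042 = 0.00185 kg/m³.

0.00185 kg/m³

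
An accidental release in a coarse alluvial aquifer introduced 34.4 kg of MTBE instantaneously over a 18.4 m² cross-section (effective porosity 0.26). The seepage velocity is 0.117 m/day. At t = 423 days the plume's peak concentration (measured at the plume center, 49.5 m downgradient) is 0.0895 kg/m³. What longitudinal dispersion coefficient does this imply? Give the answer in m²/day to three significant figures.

1.21 m²/day

At the plume center C_max = M/(n_e·A·√(4πDt)), so D = M²/(4πt·(n_e·A·C_max)²).
n_e·A·C_max = 0.26 × 18.4 × 0.0895 = 0.4282 kg/m.
D = 34.4²/(4π × 423 × 0.4282²) = 1.21 m²/day.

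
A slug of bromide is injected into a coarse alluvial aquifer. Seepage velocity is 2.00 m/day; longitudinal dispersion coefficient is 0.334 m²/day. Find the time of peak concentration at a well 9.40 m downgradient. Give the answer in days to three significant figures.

4.62 days

For the 1D instantaneous-source solution, setting ∂C/∂t = 0 at fixed x gives v²t² + 2Dt − x² = 0, so t = (√(D² + v²x²) − D)/v².
√(D² + v²x²) = √(0.334² + 2.00² × 9.40²) = 18.80; v² = 4.
t = (18.80 − 0.334)/4 = 4.62 days (vs. the pure-advection estimate x/v = 4.70 d).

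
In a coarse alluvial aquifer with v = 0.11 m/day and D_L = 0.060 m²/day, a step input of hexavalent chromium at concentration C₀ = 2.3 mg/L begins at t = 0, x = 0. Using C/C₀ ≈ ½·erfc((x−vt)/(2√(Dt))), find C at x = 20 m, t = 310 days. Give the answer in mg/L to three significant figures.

For a continuous step input, C/C₀ ≈ ½·erfc((x−vt)/(2√(Dt))).
vt = 0.11 × 310 = 34.1 m and 2√(Dt) = 2√(0.060 × 310) = 8.626 m.
Argument (x−vt)/(2√(Dt)) = (20 − 34.1)/8.626 = -1.635; ½·erfc(-1.635) = 0.9896.
C = 2.3 × 0.9896 = 2.28 mg/L.

2.28 mg/L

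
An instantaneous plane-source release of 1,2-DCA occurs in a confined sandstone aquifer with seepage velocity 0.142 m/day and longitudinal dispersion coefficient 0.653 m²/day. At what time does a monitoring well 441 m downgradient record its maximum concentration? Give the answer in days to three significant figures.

3070 days

For the 1D instantaneous-source solution, setting ∂C/∂t = 0 at fixed x gives v²t² + 2Dt − x² = 0, so t = (√(D² + v²x²) − D)/v².
√(D² + v²x²) = √(0.653² + 0.142² × 441²) = 62.63; v² = 0.020164.
t = (62.63 − 0.653)/0.020164 = 3070 days (vs. the pure-advection estimate x/v = 3110 d).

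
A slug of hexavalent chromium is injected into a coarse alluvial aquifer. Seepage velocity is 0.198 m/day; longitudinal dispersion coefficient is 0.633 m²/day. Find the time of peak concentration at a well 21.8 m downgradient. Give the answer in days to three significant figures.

95.1 days

For the 1D instantaneous-source solution, setting ∂C/∂t = 0 at fixed x gives v²t² + 2Dt − x² = 0, so t = (√(D² + v²x²) − D)/v².
√(D² + v²x²) = √(0.633² + 0.198² × 21.8²) = 4.363; v² = 0.039204.
t = (4.363 − 0.633)/0.039204 = 95.1 days (vs. the pure-advection estimate x/v = 110 d).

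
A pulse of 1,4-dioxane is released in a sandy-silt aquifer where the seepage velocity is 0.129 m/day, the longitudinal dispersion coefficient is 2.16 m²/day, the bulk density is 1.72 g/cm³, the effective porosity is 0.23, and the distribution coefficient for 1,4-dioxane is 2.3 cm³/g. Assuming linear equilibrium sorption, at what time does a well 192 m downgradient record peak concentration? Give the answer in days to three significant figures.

24800 days

Retardation factor R = 1 + ρ_b·K_d/n = 1 + 1.72 × 2.3/0.23 = 18.20.
Sorption retards both mechanisms: v_R = v/R = 0.007088 m/day, D_R = D/R = 0.1187 m²/day.
Peak time from v_R²t² + 2D_R t − x² = 0: t = (√(D_R² + v_R²x²) − D_R)/v_R².
√(D_R² + v_R²x²) = √(0.1187² + 0.007088² × 192²) = 1.366; v_R² = 5.024e-05.
t = (1.366 − 0.1187)/5.024e-05 = 24800 days.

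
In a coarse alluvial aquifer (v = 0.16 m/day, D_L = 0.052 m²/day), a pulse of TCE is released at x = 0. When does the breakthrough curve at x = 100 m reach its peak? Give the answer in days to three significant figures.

623 days

For the 1D instantaneous-source solution, setting ∂C/∂t = 0 at fixed x gives v²t² + 2Dt − x² = 0, so t = (√(D² + v²x²) − D)/v².
√(D² + v²x²) = √(0.052² + 0.16² × 100²) = 16.00; v² = 0.0256.
t = (16.00 − 0.052)/0.0256 = 623 days (vs. the pure-advection estimate x/v = 625 d).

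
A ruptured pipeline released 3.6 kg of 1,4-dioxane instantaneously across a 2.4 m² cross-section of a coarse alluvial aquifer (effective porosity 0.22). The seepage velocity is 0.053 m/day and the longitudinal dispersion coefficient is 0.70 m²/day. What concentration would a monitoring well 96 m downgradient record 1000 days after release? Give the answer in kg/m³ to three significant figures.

For an instantaneous plane source, C(x,t) = M/(n_e·A·√(4πDt)) · exp(−(x−vt)²/(4Dt)), with n_e·A the pore (flow) area.
Plume center vt = 0.053 × 1000 = 53 m, so the well at 96 m is 43 m downgradient of the peak.
√(4πDt) = 93.79 m, giving peak height M/(n_e·A·√(4πDt)) = 3.6/(0.22 × 2.4 × 93.79) = 0.07270 kg/m³.
(x−vt)²/(4Dt) = (43)²/(4 × 0.70 × 1000) = 0.6604; exp(−0.6604) = 0.5166.
C = 0.07270 × 0.5166 = 0.0376 kg/m³.

0.0376 kg/m³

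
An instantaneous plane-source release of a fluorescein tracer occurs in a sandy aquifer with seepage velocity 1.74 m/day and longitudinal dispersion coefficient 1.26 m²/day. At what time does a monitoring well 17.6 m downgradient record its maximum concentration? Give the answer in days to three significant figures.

For the 1D instantaneous-source solution, setting ∂C/∂t = 0 at fixed x gives v²t² + 2Dt − x² = 0, so t = (√(D² + v²x²) − D)/v².
√(D² + v²x²) = √(1.26² + 1.74² × 17.6²) = 30.65; v² = 3.0276.
t = (30.65 − 1.26)/3.0276 = 9.71 days (vs. the pure-advection estimate x/v = 10.1 d).

9.71 days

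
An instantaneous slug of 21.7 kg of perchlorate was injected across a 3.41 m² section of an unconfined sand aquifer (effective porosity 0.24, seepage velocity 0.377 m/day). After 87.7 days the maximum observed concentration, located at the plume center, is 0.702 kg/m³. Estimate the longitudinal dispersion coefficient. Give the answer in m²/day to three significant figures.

At the plume center C_max = M/(n_e·A·√(4πDt)), so D = M²/(4πt·(n_e·A·C_max)²).
n_e·A·C_max = 0.24 × 3.41 × 0.702 = 0.5745 kg/m.
D = 21.7²/(4π × 87.7 × 0.5745²) = 1.29 m²/day.

1.29 m²/day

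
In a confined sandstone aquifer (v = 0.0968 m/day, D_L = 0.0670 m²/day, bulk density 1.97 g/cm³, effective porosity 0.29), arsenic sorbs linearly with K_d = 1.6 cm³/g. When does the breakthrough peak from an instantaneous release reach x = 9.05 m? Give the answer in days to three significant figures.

Retardation factor R = 1 + ρ_b·K_d/n = 1 + 1.97 × 1.6/0.29 = 11.87.
Sorption retards both mechanisms: v_R = v/R = 0.008155 m/day, D_R = D/R = 0.005644 m²/day.
Peak time from v_R²t² + 2D_R t − x² = 0: t = (√(D_R² + v_R²x²) − D_R)/v_R².
√(D_R² + v_R²x²) = √(0.005644² + 0.008155² × 9.05²) = 0.07402; v_R² = 6.650e-05.
t = (0.07402 − 0.005644)/6.650e-05 = 1030 days.

1030 days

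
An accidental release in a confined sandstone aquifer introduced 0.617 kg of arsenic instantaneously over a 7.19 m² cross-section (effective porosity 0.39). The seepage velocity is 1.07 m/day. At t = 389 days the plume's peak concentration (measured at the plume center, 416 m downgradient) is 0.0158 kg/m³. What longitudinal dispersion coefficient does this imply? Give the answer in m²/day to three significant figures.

At the plume center C_max = M/(n_e·A·√(4πDt)), so D = M²/(4πt·(n_e·A·C_max)²).
n_e·A·C_max = 0.39 × 7.19 × 0.0158 = 0.04430 kg/m.
D = 0.617²/(4π × 389 × 0.04430²) = 0.0397 m²/day.

0.0397 m²/day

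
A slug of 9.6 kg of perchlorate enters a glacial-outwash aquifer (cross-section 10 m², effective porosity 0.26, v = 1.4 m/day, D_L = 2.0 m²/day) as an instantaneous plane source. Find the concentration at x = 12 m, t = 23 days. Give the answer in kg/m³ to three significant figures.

For an instantaneous plane source, C(x,t) = M/(n_e·A·√(4πDt)) · exp(−(x−vt)²/(4Dt)), with n_e·A the pore (flow) area.
Plume center vt = 1.4 × 23 = 32.2 m, so the well at 12 m is 20.2 m upgradient of the peak.
√(4πDt) = 24.04 m, giving peak height M/(n_e·A·√(4πDt)) = 9.6/(0.26 × 10 × 24.04) = 0.1536 kg/m³.
(x−vt)²/(4Dt) = (-20.2)²/(4 × 2.0 × 23) = 2.218; exp(−2.218) = 0.1088.
C = 0.1536 × 0.1088 = 0.0167 kg/m³.

0.0167 kg/m³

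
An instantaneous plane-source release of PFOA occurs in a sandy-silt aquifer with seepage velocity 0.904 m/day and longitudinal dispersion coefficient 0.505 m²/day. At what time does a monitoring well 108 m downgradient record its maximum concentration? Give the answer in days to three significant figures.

119 days

For the 1D instantaneous-source solution, setting ∂C/∂t = 0 at fixed x gives v²t² + 2Dt − x² = 0, so t = (√(D² + v²x²) − D)/v².
√(D² + v²x²) = √(0.505² + 0.904² × 108²) = 97.63; v² = 0.817216.
t = (97.63 − 0.505)/0.817216 = 119 days (vs. the pure-advection estimate x/v = 119 d).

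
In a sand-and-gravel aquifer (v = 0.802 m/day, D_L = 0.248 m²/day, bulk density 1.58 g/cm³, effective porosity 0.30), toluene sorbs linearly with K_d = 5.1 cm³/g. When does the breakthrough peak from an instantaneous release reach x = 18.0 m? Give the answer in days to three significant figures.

Retardation factor R = 1 + ρ_b·K_d/n = 1 + 1.58 × 5.1/0.30 = 27.86.
Sorption retards both mechanisms: v_R = v/R = 0.02879 m/day, D_R = D/R = 0.008902 m²/day.
Peak time from v_R²t² + 2D_R t − x² = 0: t = (√(D_R² + v_R²x²) − D_R)/v_R².
√(D_R² + v_R²x²) = √(0.008902² + 0.02879² × 18.0²) = 0.5183; v_R² = 0.0008289.
t = (0.5183 − 0.008902)/0.0008289 = 615 days.

615 days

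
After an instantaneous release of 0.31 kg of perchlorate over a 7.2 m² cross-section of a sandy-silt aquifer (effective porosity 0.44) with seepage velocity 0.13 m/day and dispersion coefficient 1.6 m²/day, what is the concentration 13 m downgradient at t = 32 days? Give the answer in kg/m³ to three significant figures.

For an instantaneous plane source, C(x,t) = M/(n_e·A·√(4πDt)) · exp(−(x−vt)²/(4Dt)), with n_e·A the pore (flow) area.
Plume center vt = 0.13 × 32 = 4.16 m, so the well at 13 m is 8.84 m downgradient of the peak.
√(4πDt) = 25.37 m, giving peak height M/(n_e·A·√(4πDt)) = 0.31/(0.44 × 7.2 × 25.37) = 0.003857 kg/m³.
(x−vt)²/(4Dt) = (8.84)²/(4 × 1.6 × 32) = 0.3816; exp(−0.3816) = 0.6828.
C = 0.003857 × 0.6828 = 0.00263 kg/m³.

0.00263 kg/m³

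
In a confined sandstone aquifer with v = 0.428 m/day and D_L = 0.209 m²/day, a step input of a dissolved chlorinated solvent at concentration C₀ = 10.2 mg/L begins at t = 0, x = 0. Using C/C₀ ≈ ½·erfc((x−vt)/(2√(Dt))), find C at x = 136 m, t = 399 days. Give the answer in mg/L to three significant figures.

For a continuous step input, C/C₀ ≈ ½·erfc((x−vt)/(2√(Dt))).
vt = 0.428 × 399 = 170.772 m and 2√(Dt) = 2√(0.209 × 399) = 18.26 m.
Argument (x−vt)/(2√(Dt)) = (136 − 170.772)/18.26 = -1.904; ½·erfc(-1.904) = 0.9965.
C = 10.2 × 0.9965 = 10.2 mg/L.

10.2 mg/L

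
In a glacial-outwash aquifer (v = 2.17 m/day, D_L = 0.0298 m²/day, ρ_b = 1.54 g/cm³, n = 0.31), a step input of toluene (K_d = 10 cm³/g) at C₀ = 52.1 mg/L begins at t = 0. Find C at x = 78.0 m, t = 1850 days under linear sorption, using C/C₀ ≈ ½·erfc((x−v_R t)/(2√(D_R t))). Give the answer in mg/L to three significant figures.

Retardation factor R = 1 + ρ_b·K_d/n = 1 + 1.54 × 10/0.31 = 50.68.
Sorption retards both mechanisms: v_R = v/R = 0.04282 m/day, D_R = D/R = 0.0005880 m²/day.
v_R·t = 0.04282 × 1850 = 79.217 m; 2√(D_R t) = 2.086 m; argument = (78.0 − 79.217)/2.086 = -0.5834.
C = C₀ × ½·erfc(-0.5834) = 52.1 × 0.7953 = 41.4 mg/L.

41.4 mg/L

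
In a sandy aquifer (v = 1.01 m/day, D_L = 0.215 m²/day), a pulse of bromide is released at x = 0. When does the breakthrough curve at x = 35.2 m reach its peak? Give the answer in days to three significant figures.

34.6 days

For the 1D instantaneous-source solution, setting ∂C/∂t = 0 at fixed x gives v²t² + 2Dt − x² = 0, so t = (√(D² + v²x²) − D)/v².
√(D² + v²x²) = √(0.215² + 1.01² × 35.2²) = 35.55; v² = 1.0201.
t = (35.55 − 0.215)/1.0201 = 34.6 days (vs. the pure-advection estimate x/v = 34.9 d).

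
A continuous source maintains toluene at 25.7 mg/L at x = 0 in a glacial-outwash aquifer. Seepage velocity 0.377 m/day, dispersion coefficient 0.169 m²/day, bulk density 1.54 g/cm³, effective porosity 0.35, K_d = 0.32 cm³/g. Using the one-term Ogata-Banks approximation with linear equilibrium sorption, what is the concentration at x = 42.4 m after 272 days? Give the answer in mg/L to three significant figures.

13.2 mg/L

Retardation factor R = 1 + ρ_b·K_d/n = 1 + 1.54 × 0.32/0.35 = 2.408.
Sorption retards both mechanisms: v_R = v/R = 0.1566 m/day, D_R = D/R = 0.07018 m²/day.
v_R·t = 0.1566 × 272 = 42.5952 m; 2√(D_R t) = 8.738 m; argument = (42.4 − 42.5952)/8.738 = -0.02234.
C = C₀ × ½·erfc(-0.02234) = 25.7 × 0.5126 = 13.2 mg/L.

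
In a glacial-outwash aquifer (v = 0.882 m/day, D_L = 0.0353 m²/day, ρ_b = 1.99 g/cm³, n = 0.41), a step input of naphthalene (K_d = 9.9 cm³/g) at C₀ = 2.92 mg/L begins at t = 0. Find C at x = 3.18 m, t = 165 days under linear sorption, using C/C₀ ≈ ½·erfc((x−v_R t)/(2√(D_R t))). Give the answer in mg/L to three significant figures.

0.966 mg/L

Retardation factor R = 1 + ρ_b·K_d/n = 1 + 1.99 × 9.9/0.41 = 49.05.
Sorption retards both mechanisms: v_R = v/R = 0.01798 m/day, D_R = D/R = 0.0007197 m²/day.
v_R·t = 0.01798 × 165 = 2.9667 m; 2√(D_R t) = 0.6892 m; argument = (3.18 − 2.9667)/0.6892 = 0.3095.
C = C₀ × ½·erfc(0.3095) = 2.92 × 0.3308 = 0.966 mg/L.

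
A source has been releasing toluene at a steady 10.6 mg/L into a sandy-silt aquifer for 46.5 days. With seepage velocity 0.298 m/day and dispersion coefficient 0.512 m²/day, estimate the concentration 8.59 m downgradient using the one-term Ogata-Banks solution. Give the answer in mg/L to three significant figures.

For a continuous step input, C/C₀ ≈ ½·erfc((x−vt)/(2√(Dt))).
vt = 0.298 × 46.5 = 13.857 m and 2√(Dt) = 2√(0.512 × 46.5) = 9.759 m.
Argument (x−vt)/(2√(Dt)) = (8.59 − 13.857)/9.759 = -0.5397; ½·erfc(-0.5397) = 0.7773.
C = 10.6 × 0.7773 = 8.24 mg/L.

8.24 mg/L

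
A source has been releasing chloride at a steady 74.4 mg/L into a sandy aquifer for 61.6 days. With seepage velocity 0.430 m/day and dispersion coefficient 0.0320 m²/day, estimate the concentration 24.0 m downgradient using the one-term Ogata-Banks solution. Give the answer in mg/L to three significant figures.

66.6 mg/L

For a continuous step input, C/C₀ ≈ ½·erfc((x−vt)/(2√(Dt))).
vt = 0.430 × 61.6 = 26.488 m and 2√(Dt) = 2√(0.0320 × 61.6) = 2.808 m.
Argument (x−vt)/(2√(Dt)) = (24.0 − 26.488)/2.808 = -0.8860; ½·erfc(-0.8860) = 0.8949.
C = 74.4 × 0.8949 = 66.6 mg/L.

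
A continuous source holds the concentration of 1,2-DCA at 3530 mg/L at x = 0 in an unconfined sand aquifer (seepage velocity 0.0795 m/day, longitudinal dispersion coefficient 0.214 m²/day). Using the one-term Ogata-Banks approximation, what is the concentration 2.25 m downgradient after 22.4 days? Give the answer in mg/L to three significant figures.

For a continuous step input, C/C₀ ≈ ½·erfc((x−vt)/(2√(Dt))).
vt = 0.0795 × 22.4 = 1.7808 m and 2√(Dt) = 2√(0.214 × 22.4) = 4.379 m.
Argument (x−vt)/(2√(Dt)) = (2.25 − 1.7808)/4.379 = 0.1071; ½·erfc(0.1071) = 0.4398.
C = 3530 × 0.4398 = 1550 mg/L.

1550 mg/L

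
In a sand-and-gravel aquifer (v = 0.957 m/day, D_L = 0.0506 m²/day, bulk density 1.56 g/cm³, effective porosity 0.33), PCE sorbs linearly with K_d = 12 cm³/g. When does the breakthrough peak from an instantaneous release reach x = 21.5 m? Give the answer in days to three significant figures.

1290 days

Retardation factor R = 1 + ρ_b·K_d/n = 1 + 1.56 × 12/0.33 = 57.73.
Sorption retards both mechanisms: v_R = v/R = 0.01658 m/day, D_R = D/R = 0.0008765 m²/day.
Peak time from v_R²t² + 2D_R t − x² = 0: t = (√(D_R² + v_R²x²) − D_R)/v_R².
√(D_R² + v_R²x²) = √(0.0008765² + 0.01658² × 21.5²) = 0.3565; v_R² = 0.0002749.
t = (0.3565 − 0.0008765)/0.0002749 = 1290 days.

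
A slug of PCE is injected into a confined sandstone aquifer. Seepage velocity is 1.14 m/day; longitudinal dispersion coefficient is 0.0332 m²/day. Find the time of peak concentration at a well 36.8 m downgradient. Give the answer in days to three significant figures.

For the 1D instantaneous-source solution, setting ∂C/∂t = 0 at fixed x gives v²t² + 2Dt − x² = 0, so t = (√(D² + v²x²) − D)/v².
√(D² + v²x²) = √(0.0332² + 1.14² × 36.8²) = 41.95; v² = 1.2996.
t = (41.95 − 0.0332)/1.2996 = 32.3 days (vs. the pure-advection estimate x/v = 32.3 d).

32.3 days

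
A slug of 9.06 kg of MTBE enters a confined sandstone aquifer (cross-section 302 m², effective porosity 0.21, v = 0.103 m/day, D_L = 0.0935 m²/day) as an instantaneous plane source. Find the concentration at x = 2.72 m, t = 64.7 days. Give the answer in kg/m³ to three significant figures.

0.00861 kg/m³

For an instantaneous plane source, C(x,t) = M/(n_e·A·√(4πDt)) · exp(−(x−vt)²/(4Dt)), with n_e·A the pore (flow) area.
Plume center vt = 0.103 × 64.7 = 6.6641 m, so the well at 2.72 m is 3.9441 m upgradient of the peak.
√(4πDt) = 8.719 m, giving peak height M/(n_e·A·√(4πDt)) = 9.06/(0.21 × 302 × 8.719) = 0.01638 kg/m³.
(x−vt)²/(4Dt) = (-3.9441)²/(4 × 0.0935 × 64.7) = 0.6429; exp(−0.6429) = 0.5258.
C = 0.01638 × 0.5258 = 0.00861 kg/m³.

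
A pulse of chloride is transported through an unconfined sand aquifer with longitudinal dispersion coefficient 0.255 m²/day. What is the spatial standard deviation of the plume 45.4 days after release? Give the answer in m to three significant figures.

Dispersive spreading gives a Gaussian with σ² = 2Dt; advection only shifts the center.
σ = √(2 × 0.255 × 45.4) = 4.81 m.

4.81 m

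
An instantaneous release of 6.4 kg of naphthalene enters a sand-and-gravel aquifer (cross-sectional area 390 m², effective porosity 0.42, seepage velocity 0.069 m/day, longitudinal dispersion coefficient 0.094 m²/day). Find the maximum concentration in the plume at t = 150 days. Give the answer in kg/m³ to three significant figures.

The peak of an instantaneous 1D plume sits at x = vt; there the Gaussian factor is 1 and C_max = M/(n_e·A·√(4πDt)), where n_e·A is the pore area the mass is dissolved in.
√(4πDt) = √(4π × 0.094 × 150) = 13.31 m, so C_max = 6.4/(0.42 × 390 × 13.31) = 0.00294 kg/m³.

0.00294 kg/m³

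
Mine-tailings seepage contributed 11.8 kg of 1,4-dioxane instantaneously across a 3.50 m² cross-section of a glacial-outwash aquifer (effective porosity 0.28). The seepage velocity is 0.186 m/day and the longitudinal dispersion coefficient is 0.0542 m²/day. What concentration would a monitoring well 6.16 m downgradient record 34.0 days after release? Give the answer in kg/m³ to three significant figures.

2.49 kg/m³

For an instantaneous plane source, C(x,t) = M/(n_e·A·√(4πDt)) · exp(−(x−vt)²/(4Dt)), with n_e·A the pore (flow) area.
Plume center vt = 0.186 × 34.0 = 6.324 m, so the well at 6.16 m is 0.164 m upgradient of the peak.
√(4πDt) = 4.812 m, giving peak height M/(n_e·A·√(4πDt)) = 11.8/(0.28 × 3.50 × 4.812) = 2.502 kg/m³.
(x−vt)²/(4Dt) = (-0.164)²/(4 × 0.0542 × 34.0) = 0.003649; exp(−0.003649) = 0.9964.
C = 2.502 × 0.9964 = 2.49 kg/m³.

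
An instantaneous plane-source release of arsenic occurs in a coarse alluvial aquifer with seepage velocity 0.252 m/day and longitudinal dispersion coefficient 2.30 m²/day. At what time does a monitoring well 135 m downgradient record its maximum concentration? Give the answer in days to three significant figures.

For the 1D instantaneous-source solution, setting ∂C/∂t = 0 at fixed x gives v²t² + 2Dt − x² = 0, so t = (√(D² + v²x²) − D)/v².
√(D² + v²x²) = √(2.30² + 0.252² × 135²) = 34.10; v² = 0.063504.
t = (34.10 − 2.30)/0.063504 = 501 days (vs. the pure-advection estimate x/v = 536 d).

501 days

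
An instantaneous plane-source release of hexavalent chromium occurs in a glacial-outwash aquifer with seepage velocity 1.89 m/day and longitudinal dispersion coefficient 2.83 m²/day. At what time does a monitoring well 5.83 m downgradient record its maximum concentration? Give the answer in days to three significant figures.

2.39 days

For the 1D instantaneous-source solution, setting ∂C/∂t = 0 at fixed x gives v²t² + 2Dt − x² = 0, so t = (√(D² + v²x²) − D)/v².
√(D² + v²x²) = √(2.83² + 1.89² × 5.83²) = 11.38; v² = 3.5721.
t = (11.38 − 2.83)/3.5721 = 2.39 days (vs. the pure-advection estimate x/v = 3.08 d).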